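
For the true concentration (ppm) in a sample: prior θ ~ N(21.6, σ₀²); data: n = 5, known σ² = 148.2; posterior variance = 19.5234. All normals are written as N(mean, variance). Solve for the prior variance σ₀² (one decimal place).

σ₀² = 57.2

For the Normal–Normal model with known σ², precisions add: τ_n = τ₀ + n/σ².
So 1/σ₀² = 1/19.5234 − 5/148.2 = 0.051221 − 0.033738 = 0.017483.
Hence σ₀² = 1/0.017483 ≈ 57.2.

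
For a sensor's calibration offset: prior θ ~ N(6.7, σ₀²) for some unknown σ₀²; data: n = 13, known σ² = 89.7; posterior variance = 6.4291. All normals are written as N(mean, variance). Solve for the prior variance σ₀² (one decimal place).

σ₀² = 94.2

Posterior precision equals prior precision plus data precision: 1/σ_n² = 1/σ₀² + n/σ².
So 1/σ₀² = 1/6.4291 − 13/89.7 = 0.155543 − 0.144928 = 0.010615.
Hence σ₀² = 1/0.010615 ≈ 94.2.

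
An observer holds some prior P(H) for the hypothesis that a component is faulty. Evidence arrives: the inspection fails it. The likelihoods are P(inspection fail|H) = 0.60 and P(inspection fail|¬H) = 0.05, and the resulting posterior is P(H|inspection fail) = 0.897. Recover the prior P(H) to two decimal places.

P(H) = 0.42

In odds form, posterior odds = prior odds × likelihood ratio, so prior odds = posterior odds ÷ LR.
Posterior odds = 0.897/(1−0.897) = 8.7087. LR = 0.60/0.05 = 12.0000.
Prior odds = 8.7087/12.0000 = 0.7257, so P(H) = 0.7257/(1+0.7257) ≈ 0.42.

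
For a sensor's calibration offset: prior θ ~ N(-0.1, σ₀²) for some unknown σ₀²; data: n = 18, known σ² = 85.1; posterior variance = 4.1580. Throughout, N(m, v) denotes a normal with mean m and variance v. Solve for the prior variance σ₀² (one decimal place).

For the Normal–Normal model with known σ², precisions add: τ_n = τ₀ + n/σ².
So 1/σ₀² = 1/4.1580 − 18/85.1 = 0.240500 − 0.211516 = 0.028984.
Hence σ₀² = 1/0.028984 ≈ 34.5.

σ₀² = 34.5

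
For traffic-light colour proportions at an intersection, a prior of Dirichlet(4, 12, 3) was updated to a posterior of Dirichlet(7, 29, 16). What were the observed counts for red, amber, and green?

counts (3, 17, 13)

For a Dirichlet(α) prior with multinomial counts c, the posterior is Dirichlet(α + c) componentwise.
Counts are posterior − prior componentwise: 7−4=3, 29−12=17, 16−3=13.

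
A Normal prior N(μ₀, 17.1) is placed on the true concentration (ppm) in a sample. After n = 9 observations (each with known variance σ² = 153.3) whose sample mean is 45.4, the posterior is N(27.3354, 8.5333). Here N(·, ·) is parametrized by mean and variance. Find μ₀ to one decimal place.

μ₀ = 9.2

With known observation variance, the Normal–Normal posterior has precision τ_n = τ₀ + n/σ² and mean μ_n = (τ₀μ₀ + (n/σ²)x̄)/τ_n.
Here τ₀ = 1/17.1 = 0.058480 and τ_data = 9/153.3 = 0.058708, so τ_n = 0.117188.
Rearranging for μ₀: μ₀ = (μ_n·τ_n − τ_data·x̄)/τ₀ = (27.3354·0.117188 − 0.058708·45.4) / 0.058480 = 0.538038/0.058480 ≈ 9.2.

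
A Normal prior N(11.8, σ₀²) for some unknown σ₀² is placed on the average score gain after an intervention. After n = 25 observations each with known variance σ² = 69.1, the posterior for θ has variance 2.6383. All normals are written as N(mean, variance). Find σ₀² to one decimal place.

σ₀² = 58.0

Posterior precision equals prior precision plus data precision: 1/σ_n² = 1/σ₀² + n/σ².
So 1/σ₀² = 1/2.6383 − 25/69.1 = 0.379032 − 0.361795 = 0.017237.
Hence σ₀² = 1/0.017237 ≈ 58.0.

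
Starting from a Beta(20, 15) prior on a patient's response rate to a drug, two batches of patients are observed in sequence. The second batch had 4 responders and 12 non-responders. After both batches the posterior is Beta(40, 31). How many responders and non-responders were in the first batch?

Because Beta–binomial updating is additive in the counts, the combined data contributed (α_post−α_prior, β_post−β_prior) successes and failures.
Total across both batches: 40−20=20 responders, 31−15=16 non-responders.
Subtract the second batch: 20−4=16 responders and 16−12=4 non-responders.

16 responders and 4 non-responders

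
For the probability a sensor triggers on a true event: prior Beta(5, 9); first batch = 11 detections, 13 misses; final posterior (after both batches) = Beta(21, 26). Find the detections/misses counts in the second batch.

5 detections and 4 misses

Because Beta–binomial updating is additive in the counts, the combined data contributed (α_post−α_prior, β_post−β_prior) successes and failures.
Total across both batches: 21−5=16 detections, 26−9=17 misses.
Subtract the first batch: 16−11=5 detections and 17−13=4 misses.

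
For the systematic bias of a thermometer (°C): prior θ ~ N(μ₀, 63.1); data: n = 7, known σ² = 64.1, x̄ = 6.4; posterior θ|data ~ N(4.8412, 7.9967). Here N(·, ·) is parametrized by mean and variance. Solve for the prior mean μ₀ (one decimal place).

The posterior mean is a precision-weighted average: μ_n = (τ₀μ₀ + τ_data·x̄)/(τ₀+τ_data), with τ₀=1/σ₀² and τ_data=n/σ².
Here τ₀ = 1/63.1 = 0.015848 and τ_data = 7/64.1 = 0.109204, so τ_n = 0.125052.
Rearranging for μ₀: μ₀ = (μ_n·τ_n − τ_data·x̄)/τ₀ = (4.8412·0.125052 − 0.109204·6.4) / 0.015848 = -0.093504/0.015848 ≈ -5.9.

μ₀ = -5.9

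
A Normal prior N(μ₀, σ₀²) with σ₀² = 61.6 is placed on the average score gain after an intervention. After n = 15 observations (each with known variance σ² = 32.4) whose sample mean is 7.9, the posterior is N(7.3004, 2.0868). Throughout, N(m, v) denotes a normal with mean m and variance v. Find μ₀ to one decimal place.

μ₀ = -9.8

The posterior mean is a precision-weighted average: μ_n = (τ₀μ₀ + τ_data·x̄)/(τ₀+τ_data), with τ₀=1/σ₀² and τ_data=n/σ².
Here τ₀ = 1/61.6 = 0.016234 and τ_data = 15/32.4 = 0.462963, so τ_n = 0.479197.
Rearranging for μ₀: μ₀ = (μ_n·τ_n − τ_data·x̄)/τ₀ = (7.3004·0.479197 − 0.462963·7.9) / 0.016234 = -0.159078/0.016234 ≈ -9.8.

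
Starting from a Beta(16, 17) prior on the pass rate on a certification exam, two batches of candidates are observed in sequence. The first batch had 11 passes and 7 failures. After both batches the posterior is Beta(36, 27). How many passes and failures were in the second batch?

9 passes and 3 failures

Because Beta–binomial updating is additive in the counts, the combined data contributed (α_post−α_prior, β_post−β_prior) successes and failures.
Total across both batches: 36−16=20 passes, 27−17=10 failures.
Subtract the first batch: 20−11=9 passes and 10−7=3 failures.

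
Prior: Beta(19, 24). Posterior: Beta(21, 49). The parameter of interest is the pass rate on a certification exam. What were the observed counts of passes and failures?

2 passes and 25 failures

Beta is conjugate to the binomial likelihood: posterior = Beta(α+s, β+f).
Match parameters: s=21−19=2, f=49−24=25.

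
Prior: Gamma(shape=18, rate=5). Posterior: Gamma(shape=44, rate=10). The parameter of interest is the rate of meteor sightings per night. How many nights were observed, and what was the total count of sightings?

A Gamma(α, β) prior (rate parametrization) on a Poisson rate with n observations summing to S gives posterior Gamma(α+S, β+n).
Matching: Σxᵢ = 44 − 18 = 26 and n = 10 − 5 = 5.

n = 5 nights with total 26 sightings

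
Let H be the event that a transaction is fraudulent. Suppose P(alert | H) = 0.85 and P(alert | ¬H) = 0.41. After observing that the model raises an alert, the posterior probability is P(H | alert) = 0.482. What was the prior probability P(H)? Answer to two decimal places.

P(H) = 0.31

Bayes' rule in odds form gives O(H|E) = O(H)·[P(E|H)/P(E|¬H)], hence O(H) = O(H|E)/LR.
Posterior odds = 0.482/(1−0.482) = 0.9305. LR = 0.85/0.41 = 2.0732.
Prior odds = 0.9305/2.0732 = 0.4488, so P(H) = 0.4488/(1+0.4488) ≈ 0.31.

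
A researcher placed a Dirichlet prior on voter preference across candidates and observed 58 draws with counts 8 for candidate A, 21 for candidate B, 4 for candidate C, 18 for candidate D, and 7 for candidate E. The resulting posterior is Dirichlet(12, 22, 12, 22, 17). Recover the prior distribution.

For a Dirichlet(α) prior with multinomial counts c, the posterior is Dirichlet(α + c) componentwise.
Subtract each count from the matching posterior parameter: 12−8=4, 22−21=1, 12−4=8, 22−18=4, 17−7=10.

Dirichlet(4, 1, 8, 4, 10)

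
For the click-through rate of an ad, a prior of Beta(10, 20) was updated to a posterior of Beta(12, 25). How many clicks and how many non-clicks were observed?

Under Beta–binomial conjugacy the posterior parameters are (α+s, β+f).
So s = 12 − 10 = 2 and f = 25 − 20 = 5.

2 clicks and 5 non-clicks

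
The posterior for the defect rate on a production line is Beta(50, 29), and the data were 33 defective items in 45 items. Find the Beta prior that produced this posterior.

Beta(17, 17)

A Beta(a, b) prior with s successes and f failures in binomial data gives a Beta(a+s, b+f) posterior.
Subtract the data counts: 50−33=17, 29−12=17.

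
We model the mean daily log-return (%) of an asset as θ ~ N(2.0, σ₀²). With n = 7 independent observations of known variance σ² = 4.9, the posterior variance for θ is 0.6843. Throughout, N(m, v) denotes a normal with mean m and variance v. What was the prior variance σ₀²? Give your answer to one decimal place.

For the Normal–Normal model with known σ², precisions add: τ_n = τ₀ + n/σ².
So 1/σ₀² = 1/0.6843 − 7/4.9 = 1.461347 − 1.428571 = 0.032776.
Hence σ₀² = 1/0.032776 ≈ 30.5.

σ₀² = 30.5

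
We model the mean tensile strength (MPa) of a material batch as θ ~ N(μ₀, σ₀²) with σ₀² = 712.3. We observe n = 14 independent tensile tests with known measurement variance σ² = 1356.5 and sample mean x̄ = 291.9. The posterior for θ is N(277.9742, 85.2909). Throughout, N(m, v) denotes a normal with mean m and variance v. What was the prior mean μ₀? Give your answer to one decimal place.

The posterior mean is a precision-weighted average: μ_n = (τ₀μ₀ + τ_data·x̄)/(τ₀+τ_data), with τ₀=1/σ₀² and τ_data=n/σ².
Here τ₀ = 1/712.3 = 0.001404 and τ_data = 14/1356.5 = 0.010321, so τ_n = 0.011725.
Rearranging for μ₀: μ₀ = (μ_n·τ_n − τ_data·x̄)/τ₀ = (277.9742·0.011725 − 0.010321·291.9) / 0.001404 = 0.246548/0.001404 ≈ 175.6.

μ₀ = 175.6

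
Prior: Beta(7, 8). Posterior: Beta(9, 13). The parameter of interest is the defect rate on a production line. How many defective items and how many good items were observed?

Beta is conjugate to the binomial likelihood: posterior = Beta(α+s, β+f).
So s = 9 − 7 = 2 and f = 13 − 8 = 5.

2 defective items and 5 good items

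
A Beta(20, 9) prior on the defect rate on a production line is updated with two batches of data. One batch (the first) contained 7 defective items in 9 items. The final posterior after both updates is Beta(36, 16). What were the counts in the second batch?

9 defective items and 5 good items

Sequential conjugate updates are equivalent to a single update on the pooled data, so total successes = posterior α − prior α and total failures = posterior β − prior β.
Total across both batches: 36−20=16 defective items, 16−9=7 good items.
Subtract the first batch: 16−7=9 defective items and 7−2=5 good items.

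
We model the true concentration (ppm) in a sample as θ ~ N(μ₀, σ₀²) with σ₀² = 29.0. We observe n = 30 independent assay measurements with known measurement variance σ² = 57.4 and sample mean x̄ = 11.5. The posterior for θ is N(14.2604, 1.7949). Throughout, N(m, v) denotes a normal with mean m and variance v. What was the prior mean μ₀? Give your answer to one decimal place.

μ₀ = 56.1

The posterior mean is a precision-weighted average: μ_n = (τ₀μ₀ + τ_data·x̄)/(τ₀+τ_data), with τ₀=1/σ₀² and τ_data=n/σ².
Here τ₀ = 1/29.0 = 0.034483 and τ_data = 30/57.4 = 0.522648, so τ_n = 0.557131.
Rearranging for μ₀: μ₀ = (μ_n·τ_n − τ_data·x̄)/τ₀ = (14.2604·0.557131 − 0.522648·11.5) / 0.034483 = 1.934459/0.034483 ≈ 56.1.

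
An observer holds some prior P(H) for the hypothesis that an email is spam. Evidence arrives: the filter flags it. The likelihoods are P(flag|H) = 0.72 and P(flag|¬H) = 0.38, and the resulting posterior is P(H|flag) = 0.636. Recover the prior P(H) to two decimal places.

P(H) = 0.48

In odds form, posterior odds = prior odds × likelihood ratio, so prior odds = posterior odds ÷ LR.
Posterior odds = 0.636/(1−0.636) = 1.7473. LR = 0.72/0.38 = 1.8947.
Prior odds = 1.7473/1.8947 = 0.9222, so P(H) = 0.9222/(1+0.9222) ≈ 0.48.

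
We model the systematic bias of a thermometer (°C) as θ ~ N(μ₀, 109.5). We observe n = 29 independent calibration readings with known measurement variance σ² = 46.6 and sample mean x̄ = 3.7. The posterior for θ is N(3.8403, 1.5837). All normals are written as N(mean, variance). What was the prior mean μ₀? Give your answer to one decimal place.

μ₀ = 13.4

With known observation variance, the Normal–Normal posterior has precision τ_n = τ₀ + n/σ² and mean μ_n = (τ₀μ₀ + (n/σ²)x̄)/τ_n.
Here τ₀ = 1/109.5 = 0.009132 and τ_data = 29/46.6 = 0.622318, so τ_n = 0.631450.
Rearranging for μ₀: μ₀ = (μ_n·τ_n − τ_data·x̄)/τ₀ = (3.8403·0.631450 − 0.622318·3.7) / 0.009132 = 0.122381/0.009132 ≈ 13.4.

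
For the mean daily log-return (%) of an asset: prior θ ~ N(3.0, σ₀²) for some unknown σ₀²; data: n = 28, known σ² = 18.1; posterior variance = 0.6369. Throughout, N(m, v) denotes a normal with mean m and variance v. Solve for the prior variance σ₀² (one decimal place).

σ₀² = 43.2

Posterior precision equals prior precision plus data precision: 1/σ_n² = 1/σ₀² + n/σ².
So 1/σ₀² = 1/0.6369 − 28/18.1 = 1.570105 − 1.546961 = 0.023144.
Hence σ₀² = 1/0.023144 ≈ 43.2.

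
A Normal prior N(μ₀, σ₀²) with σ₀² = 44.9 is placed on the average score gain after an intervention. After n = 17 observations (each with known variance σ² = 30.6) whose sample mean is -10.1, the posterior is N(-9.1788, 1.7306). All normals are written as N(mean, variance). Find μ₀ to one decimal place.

μ₀ = 13.8

The posterior mean is a precision-weighted average: μ_n = (τ₀μ₀ + τ_data·x̄)/(τ₀+τ_data), with τ₀=1/σ₀² and τ_data=n/σ².
Here τ₀ = 1/44.9 = 0.022272 and τ_data = 17/30.6 = 0.555556, so τ_n = 0.577828.
Rearranging for μ₀: μ₀ = (μ_n·τ_n − τ_data·x̄)/τ₀ = (-9.1788·0.577828 − 0.555556·-10.1) / 0.022272 = 0.307348/0.022272 ≈ 13.8.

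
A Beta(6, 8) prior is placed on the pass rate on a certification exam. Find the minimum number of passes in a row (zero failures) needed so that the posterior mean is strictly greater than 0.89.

k = 59

After k passes and 0 failures the posterior is Beta(6+k, 8), with mean (6+k)/(6+8+k).
Set (6+k)/(14+k) > 0.89 and solve: k > (0.89·14 − 6)/(1 − 0.89) = 58.727.
The smallest integer exceeding 58.727 is 59, and checking k=59: (65)/(73) = 0.8904 > 0.89.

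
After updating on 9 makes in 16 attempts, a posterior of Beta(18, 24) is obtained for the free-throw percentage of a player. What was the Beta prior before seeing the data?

A Beta(α, β) prior with s successes and f failures in binomial data gives a Beta(α+s, β+f) posterior.
So α = 18 − 9 = 9 and β = 24 − 7 = 17.

Beta(9, 17)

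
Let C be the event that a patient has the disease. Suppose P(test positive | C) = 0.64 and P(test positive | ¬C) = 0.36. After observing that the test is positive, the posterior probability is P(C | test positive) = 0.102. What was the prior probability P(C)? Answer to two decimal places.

P(C) = 0.06

Bayes' rule in odds form gives O(C|E) = O(C)·[P(E|C)/P(E|¬C)], hence O(C) = O(C|E)/LR.
Posterior odds = 0.102/(1−0.102) = 0.1136. LR = 0.64/0.36 = 1.7778.
Prior odds = 0.1136/1.7778 = 0.0639, so P(C) = 0.0639/(1+0.0639) ≈ 0.06.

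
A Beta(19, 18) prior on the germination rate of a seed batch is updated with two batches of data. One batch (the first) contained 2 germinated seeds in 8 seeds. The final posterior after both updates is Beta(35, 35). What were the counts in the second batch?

Because Beta–binomial updating is additive in the counts, the combined data contributed (α_post−α_prior, β_post−β_prior) successes and failures.
Total across both batches: 35−19=16 germinated seeds, 35−18=17 non-germinating seeds.
Subtract the first batch: 16−2=14 germinated seeds and 17−6=11 non-germinating seeds.

14 germinated seeds and 11 non-germinating seeds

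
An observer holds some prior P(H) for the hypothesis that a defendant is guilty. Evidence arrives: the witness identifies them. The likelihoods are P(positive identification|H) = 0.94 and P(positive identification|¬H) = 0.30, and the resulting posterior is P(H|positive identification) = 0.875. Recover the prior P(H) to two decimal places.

Bayes' rule in odds form gives O(H|E) = O(H)·[P(E|H)/P(E|¬H)], hence O(H) = O(H|E)/LR.
Posterior odds = 0.875/(1−0.875) = 7.0000. LR = 0.94/0.30 = 3.1333.
Prior odds = 7.0000/3.1333 = 2.2341, so P(H) = 2.2341/(1+2.2341) ≈ 0.69.

P(H) = 0.69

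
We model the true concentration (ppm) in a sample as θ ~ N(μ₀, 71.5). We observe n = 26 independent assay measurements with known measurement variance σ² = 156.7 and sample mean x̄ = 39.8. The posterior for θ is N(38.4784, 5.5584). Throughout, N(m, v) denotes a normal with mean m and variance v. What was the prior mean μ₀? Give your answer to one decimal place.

The posterior mean is a precision-weighted average: μ_n = (τ₀μ₀ + τ_data·x̄)/(τ₀+τ_data), with τ₀=1/σ₀² and τ_data=n/σ².
Here τ₀ = 1/71.5 = 0.013986 and τ_data = 26/156.7 = 0.165922, so τ_n = 0.179908.
Rearranging for μ₀: μ₀ = (μ_n·τ_n − τ_data·x̄)/τ₀ = (38.4784·0.179908 − 0.165922·39.8) / 0.013986 = 0.318876/0.013986 ≈ 22.8.

μ₀ = 22.8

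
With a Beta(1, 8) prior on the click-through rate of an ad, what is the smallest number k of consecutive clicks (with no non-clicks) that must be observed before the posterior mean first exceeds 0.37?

After k clicks and 0 non-clicks the posterior is Beta(1+k, 8), with mean (1+k)/(1+8+k).
Set (1+k)/(9+k) > 0.37 and solve: k > (0.37·9 − 1)/(1 − 0.37) = 3.698.
The smallest integer exceeding 3.698 is 4.

k = 4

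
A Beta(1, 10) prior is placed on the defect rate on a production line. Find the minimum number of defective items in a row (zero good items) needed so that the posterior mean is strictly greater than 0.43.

k = 7

After k defective items and 0 good items the posterior is Beta(1+k, 10), with mean (1+k)/(1+10+k).
Set (1+k)/(11+k) > 0.43 and solve: k > (0.43·11 − 1)/(1 − 0.43) = 6.544.
The smallest integer exceeding 6.544 is 7, and checking k=7: (8)/(18) = 0.4444 > 0.43.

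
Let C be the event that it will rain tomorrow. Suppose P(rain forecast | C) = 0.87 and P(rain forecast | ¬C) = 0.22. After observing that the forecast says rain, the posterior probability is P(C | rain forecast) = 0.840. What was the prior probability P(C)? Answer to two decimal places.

In odds form, posterior odds = prior odds × likelihood ratio, so prior odds = posterior odds ÷ LR.
Posterior odds = 0.840/(1−0.840) = 5.2500. LR = 0.87/0.22 = 3.9545.
Prior odds = 5.2500/3.9545 = 1.3276, so P(C) = 1.3276/(1+1.3276) ≈ 0.57.

P(C) = 0.57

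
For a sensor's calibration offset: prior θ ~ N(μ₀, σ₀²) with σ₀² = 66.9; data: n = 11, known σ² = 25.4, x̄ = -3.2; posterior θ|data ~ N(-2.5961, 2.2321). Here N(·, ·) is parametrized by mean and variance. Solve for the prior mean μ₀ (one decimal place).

μ₀ = 14.9

With known observation variance, the Normal–Normal posterior has precision τ_n = τ₀ + n/σ² and mean μ_n = (τ₀μ₀ + (n/σ²)x̄)/τ_n.
Here τ₀ = 1/66.9 = 0.014948 and τ_data = 11/25.4 = 0.433071, so τ_n = 0.448019.
Rearranging for μ₀: μ₀ = (μ_n·τ_n − τ_data·x̄)/τ₀ = (-2.5961·0.448019 − 0.433071·-3.2) / 0.014948 = 0.222725/0.014948 ≈ 14.9.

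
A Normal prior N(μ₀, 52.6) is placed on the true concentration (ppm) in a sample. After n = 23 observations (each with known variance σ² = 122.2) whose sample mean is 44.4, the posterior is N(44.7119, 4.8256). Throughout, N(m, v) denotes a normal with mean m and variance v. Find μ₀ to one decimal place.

μ₀ = 47.8

With known observation variance, the Normal–Normal posterior has precision τ_n = τ₀ + n/σ² and mean μ_n = (τ₀μ₀ + (n/σ²)x̄)/τ_n.
Here τ₀ = 1/52.6 = 0.019011 and τ_data = 23/122.2 = 0.188216, so τ_n = 0.207227.
Rearranging for μ₀: μ₀ = (μ_n·τ_n − τ_data·x̄)/τ₀ = (44.7119·0.207227 − 0.188216·44.4) / 0.019011 = 0.908723/0.019011 ≈ 47.8.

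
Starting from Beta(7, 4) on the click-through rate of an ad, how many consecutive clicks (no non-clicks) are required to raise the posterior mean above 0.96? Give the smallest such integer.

After k clicks and 0 non-clicks the posterior is Beta(7+k, 4), with mean (7+k)/(7+4+k).
Set (7+k)/(11+k) > 0.96 and solve: k > (0.96·11 − 7)/(1 − 0.96) = 89.000.
The smallest integer exceeding 89.000 is 90.

k = 90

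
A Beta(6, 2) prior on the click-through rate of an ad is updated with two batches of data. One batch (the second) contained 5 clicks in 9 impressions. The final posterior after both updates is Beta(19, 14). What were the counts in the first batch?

8 clicks and 8 non-clicks

Sequential conjugate updates are equivalent to a single update on the pooled data, so total successes = posterior α − prior α and total failures = posterior β − prior β.
Total across both batches: 19−6=13 clicks, 14−2=12 non-clicks.
Subtract the second batch: 13−5=8 clicks and 12−4=8 non-clicks.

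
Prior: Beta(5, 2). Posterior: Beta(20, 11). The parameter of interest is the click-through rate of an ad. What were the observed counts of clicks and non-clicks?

Under Beta–binomial conjugacy the posterior parameters are (a+s, b+f).
So s = 20 − 5 = 15 and f = 11 − 2 = 9.

15 clicks and 9 non-clicks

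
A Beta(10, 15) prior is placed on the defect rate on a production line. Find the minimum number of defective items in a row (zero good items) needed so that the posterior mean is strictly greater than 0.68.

After k defective items and 0 good items the posterior is Beta(10+k, 15), with mean (10+k)/(10+15+k).
Set (10+k)/(25+k) > 0.68 and solve: k > (0.68·25 − 10)/(1 − 0.68) = 21.875.
The smallest integer exceeding 21.875 is 22.

k = 22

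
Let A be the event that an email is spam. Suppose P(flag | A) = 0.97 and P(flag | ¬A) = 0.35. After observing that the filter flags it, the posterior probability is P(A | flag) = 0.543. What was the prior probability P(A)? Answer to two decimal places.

In odds form, posterior odds = prior odds × likelihood ratio, so prior odds = posterior odds ÷ LR.
Posterior odds = 0.543/(1−0.543) = 1.1882. LR = 0.97/0.35 = 2.7714.
Prior odds = 1.1882/2.7714 = 0.4287, so P(A) = 0.4287/(1+0.4287) ≈ 0.30.

P(A) = 0.30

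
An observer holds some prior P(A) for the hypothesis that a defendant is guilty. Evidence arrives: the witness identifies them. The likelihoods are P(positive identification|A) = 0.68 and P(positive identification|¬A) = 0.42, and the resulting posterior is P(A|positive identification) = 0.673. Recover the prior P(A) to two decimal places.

P(A) = 0.56

Bayes' rule in odds form gives O(A|E) = O(A)·[P(E|A)/P(E|¬A)], hence O(A) = O(A|E)/LR.
Posterior odds = 0.673/(1−0.673) = 2.0581. LR = 0.68/0.42 = 1.6190.
Prior odds = 2.0581/1.6190 = 1.2712, so P(A) = 1.2712/(1+1.2712) ≈ 0.56.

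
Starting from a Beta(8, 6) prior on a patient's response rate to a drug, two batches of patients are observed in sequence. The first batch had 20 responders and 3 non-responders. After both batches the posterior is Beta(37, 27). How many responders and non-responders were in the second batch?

9 responders and 18 non-responders

Sequential conjugate updates are equivalent to a single update on the pooled data, so total successes = posterior α − prior α and total failures = posterior β − prior β.
Total across both batches: 37−8=29 responders, 27−6=21 non-responders.
Subtract the first batch: 29−20=9 responders and 21−3=18 non-responders.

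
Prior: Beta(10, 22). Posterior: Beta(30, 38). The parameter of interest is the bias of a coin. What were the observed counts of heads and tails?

Under Beta–binomial conjugacy the posterior parameters are (α+s, β+f).
So s = 30 − 10 = 20 and f = 38 − 22 = 16.

20 heads and 16 tails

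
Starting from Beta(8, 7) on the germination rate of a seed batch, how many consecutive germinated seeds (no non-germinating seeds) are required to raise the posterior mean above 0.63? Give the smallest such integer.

After k germinated seeds and 0 non-germinating seeds the posterior is Beta(8+k, 7), with mean (8+k)/(8+7+k).
Set (8+k)/(15+k) > 0.63 and solve: k > (0.63·15 − 8)/(1 − 0.63) = 3.919.
The smallest integer exceeding 3.919 is 4, and checking k=4: (12)/(19) = 0.6316 > 0.63.

k = 4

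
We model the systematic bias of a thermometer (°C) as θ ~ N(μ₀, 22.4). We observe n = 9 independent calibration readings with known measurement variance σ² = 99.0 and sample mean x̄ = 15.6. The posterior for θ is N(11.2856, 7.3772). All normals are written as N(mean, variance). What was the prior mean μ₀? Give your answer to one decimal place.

μ₀ = 2.5

With known observation variance, the Normal–Normal posterior has precision τ_n = τ₀ + n/σ² and mean μ_n = (τ₀μ₀ + (n/σ²)x̄)/τ_n.
Here τ₀ = 1/22.4 = 0.044643 and τ_data = 9/99.0 = 0.090909, so τ_n = 0.135552.
Rearranging for μ₀: μ₀ = (μ_n·τ_n − τ_data·x̄)/τ₀ = (11.2856·0.135552 − 0.090909·15.6) / 0.044643 = 0.111605/0.044643 ≈ 2.5.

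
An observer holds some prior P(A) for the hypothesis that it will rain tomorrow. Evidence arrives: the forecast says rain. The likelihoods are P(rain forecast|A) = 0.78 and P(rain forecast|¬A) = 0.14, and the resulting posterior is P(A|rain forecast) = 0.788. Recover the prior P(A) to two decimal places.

P(A) = 0.40

Bayes' rule in odds form gives O(A|E) = O(A)·[P(E|A)/P(E|¬A)], hence O(A) = O(A|E)/LR.
Posterior odds = 0.788/(1−0.788) = 3.7170. LR = 0.78/0.14 = 5.5714.
Prior odds = 3.7170/5.5714 = 0.6672, so P(A) = 0.6672/(1+0.6672) ≈ 0.40.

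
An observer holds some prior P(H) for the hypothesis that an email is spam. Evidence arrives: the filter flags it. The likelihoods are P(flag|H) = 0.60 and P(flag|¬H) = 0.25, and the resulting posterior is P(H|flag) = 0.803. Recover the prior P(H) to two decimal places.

In odds form, posterior odds = prior odds × likelihood ratio, so prior odds = posterior odds ÷ LR.
Posterior odds = 0.803/(1−0.803) = 4.0761. LR = 0.60/0.25 = 2.4000.
Prior odds = 4.0761/2.4000 = 1.6984, so P(H) = 1.6984/(1+1.6984) ≈ 0.63.

P(H) = 0.63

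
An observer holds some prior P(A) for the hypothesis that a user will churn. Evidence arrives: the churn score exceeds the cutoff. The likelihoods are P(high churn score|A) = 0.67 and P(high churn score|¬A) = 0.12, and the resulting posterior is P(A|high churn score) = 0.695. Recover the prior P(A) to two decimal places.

Bayes' rule in odds form gives O(A|E) = O(A)·[P(E|A)/P(E|¬A)], hence O(A) = O(A|E)/LR.
Posterior odds = 0.695/(1−0.695) = 2.2787. LR = 0.67/0.12 = 5.5833.
Prior odds = 2.2787/5.5833 = 0.4081, so P(A) = 0.4081/(1+0.4081) ≈ 0.29.

P(A) = 0.29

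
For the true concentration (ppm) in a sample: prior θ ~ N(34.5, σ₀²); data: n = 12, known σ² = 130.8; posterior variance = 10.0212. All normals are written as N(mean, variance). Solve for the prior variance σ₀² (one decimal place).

σ₀² = 124.3

For the Normal–Normal model with known σ², precisions add: τ_n = τ₀ + n/σ².
So 1/σ₀² = 1/10.0212 − 12/130.8 = 0.099788 − 0.091743 = 0.008045.
Hence σ₀² = 1/0.008045 ≈ 124.3.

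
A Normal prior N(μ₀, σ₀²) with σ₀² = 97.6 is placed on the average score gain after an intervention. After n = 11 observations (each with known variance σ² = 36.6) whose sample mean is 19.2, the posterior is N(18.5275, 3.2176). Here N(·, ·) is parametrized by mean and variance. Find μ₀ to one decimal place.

With known observation variance, the Normal–Normal posterior has precision τ_n = τ₀ + n/σ² and mean μ_n = (τ₀μ₀ + (n/σ²)x̄)/τ_n.
Here τ₀ = 1/97.6 = 0.010246 and τ_data = 11/36.6 = 0.300546, so τ_n = 0.310792.
Rearranging for μ₀: μ₀ = (μ_n·τ_n − τ_data·x̄)/τ₀ = (18.5275·0.310792 − 0.300546·19.2) / 0.010246 = -0.012284/0.010246 ≈ -1.2.

μ₀ = -1.2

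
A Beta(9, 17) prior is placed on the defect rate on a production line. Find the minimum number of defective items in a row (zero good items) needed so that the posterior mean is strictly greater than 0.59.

After k defective items and 0 good items the posterior is Beta(9+k, 17), with mean (9+k)/(9+17+k).
Set (9+k)/(26+k) > 0.59 and solve: k > (0.59·26 − 9)/(1 − 0.59) = 15.463.
The smallest integer exceeding 15.463 is 16.

k = 16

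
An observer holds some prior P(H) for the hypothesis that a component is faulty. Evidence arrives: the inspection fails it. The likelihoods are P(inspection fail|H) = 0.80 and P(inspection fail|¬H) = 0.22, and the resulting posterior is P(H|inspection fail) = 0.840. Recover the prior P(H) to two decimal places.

P(H) = 0.59

Bayes' rule in odds form gives O(H|E) = O(H)·[P(E|H)/P(E|¬H)], hence O(H) = O(H|E)/LR.
Posterior odds = 0.840/(1−0.840) = 5.2500. LR = 0.80/0.22 = 3.6364.
Prior odds = 5.2500/3.6364 = 1.4437, so P(H) = 1.4437/(1+1.4437) ≈ 0.59.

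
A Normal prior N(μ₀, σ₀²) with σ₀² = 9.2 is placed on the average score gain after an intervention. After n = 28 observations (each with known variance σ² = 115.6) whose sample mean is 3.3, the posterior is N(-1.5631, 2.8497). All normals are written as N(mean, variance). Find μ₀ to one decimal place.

μ₀ = -12.4

The posterior mean is a precision-weighted average: μ_n = (τ₀μ₀ + τ_data·x̄)/(τ₀+τ_data), with τ₀=1/σ₀² and τ_data=n/σ².
Here τ₀ = 1/9.2 = 0.108696 and τ_data = 28/115.6 = 0.242215, so τ_n = 0.350911.
Rearranging for μ₀: μ₀ = (μ_n·τ_n − τ_data·x̄)/τ₀ = (-1.5631·0.350911 − 0.242215·3.3) / 0.108696 = -1.347818/0.108696 ≈ -12.4.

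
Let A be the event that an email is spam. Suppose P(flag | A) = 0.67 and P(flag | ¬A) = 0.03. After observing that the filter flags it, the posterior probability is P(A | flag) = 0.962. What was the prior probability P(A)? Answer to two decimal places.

Bayes' rule in odds form gives O(A|E) = O(A)·[P(E|A)/P(E|¬A)], hence O(A) = O(A|E)/LR.
Posterior odds = 0.962/(1−0.962) = 25.3158. LR = 0.67/0.03 = 22.3333.
Prior odds = 25.3158/22.3333 = 1.1335, so P(A) = 1.1335/(1+1.1335) ≈ 0.53.

P(A) = 0.53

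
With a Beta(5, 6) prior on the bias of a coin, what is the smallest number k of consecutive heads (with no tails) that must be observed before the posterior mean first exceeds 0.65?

k = 7

After k heads and 0 tails the posterior is Beta(5+k, 6), with mean (5+k)/(5+6+k).
Set (5+k)/(11+k) > 0.65 and solve: k > (0.65·11 − 5)/(1 − 0.65) = 6.143.
The smallest integer exceeding 6.143 is 7.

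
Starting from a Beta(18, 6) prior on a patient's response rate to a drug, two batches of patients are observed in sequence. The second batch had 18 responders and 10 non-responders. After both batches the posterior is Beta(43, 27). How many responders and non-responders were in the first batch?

7 responders and 11 non-responders

Sequential conjugate updates are equivalent to a single update on the pooled data, so total successes = posterior α − prior α and total failures = posterior β − prior β.
Total across both batches: 43−18=25 responders, 27−6=21 non-responders.
Subtract the second batch: 25−18=7 responders and 21−10=11 non-responders.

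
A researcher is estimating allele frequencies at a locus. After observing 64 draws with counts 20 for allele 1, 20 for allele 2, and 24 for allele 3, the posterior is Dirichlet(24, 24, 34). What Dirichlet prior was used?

Dirichlet(4, 4, 10)

For a Dirichlet(α) prior with multinomial counts c, the posterior is Dirichlet(α + c) componentwise.
Subtract each count from the matching posterior parameter: 24−20=4, 24−20=4, 34−24=10.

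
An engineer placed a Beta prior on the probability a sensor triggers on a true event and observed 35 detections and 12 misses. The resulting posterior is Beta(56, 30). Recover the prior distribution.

A Beta(α, β) prior with s successes and f failures in binomial data gives a Beta(α+s, β+f) posterior.
So α = 56 − 35 = 21 and β = 30 − 12 = 18.

Beta(21, 18)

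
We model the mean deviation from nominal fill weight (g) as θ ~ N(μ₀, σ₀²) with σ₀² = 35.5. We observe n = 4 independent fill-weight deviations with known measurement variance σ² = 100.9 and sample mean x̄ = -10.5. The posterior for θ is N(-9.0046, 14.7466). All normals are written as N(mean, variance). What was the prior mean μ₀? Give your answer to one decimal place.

μ₀ = -6.9

With known observation variance, the Normal–Normal posterior has precision τ_n = τ₀ + n/σ² and mean μ_n = (τ₀μ₀ + (n/σ²)x̄)/τ_n.
Here τ₀ = 1/35.5 = 0.028169 and τ_data = 4/100.9 = 0.039643, so τ_n = 0.067812.
Rearranging for μ₀: μ₀ = (μ_n·τ_n − τ_data·x̄)/τ₀ = (-9.0046·0.067812 − 0.039643·-10.5) / 0.028169 = -0.194368/0.028169 ≈ -6.9.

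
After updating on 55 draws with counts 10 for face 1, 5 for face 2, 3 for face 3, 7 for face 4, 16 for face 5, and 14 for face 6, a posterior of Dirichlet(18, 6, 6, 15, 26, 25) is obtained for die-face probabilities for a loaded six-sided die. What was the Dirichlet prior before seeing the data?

Dirichlet(8, 1, 3, 8, 10, 11)

For a Dirichlet(α) prior with multinomial counts c, the posterior is Dirichlet(α + c) componentwise.
Subtract each count from the matching posterior parameter: 18−10=8, 6−5=1, 6−3=3, 15−7=8, 26−16=10, 25−14=11.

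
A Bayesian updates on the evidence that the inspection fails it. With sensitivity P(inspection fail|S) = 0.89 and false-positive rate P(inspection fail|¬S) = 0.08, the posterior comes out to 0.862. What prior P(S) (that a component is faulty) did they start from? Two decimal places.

Bayes' rule in odds form gives O(S|E) = O(S)·[P(E|S)/P(E|¬S)], hence O(S) = O(S|E)/LR.
Posterior odds = 0.862/(1−0.862) = 6.2464. LR = 0.89/0.08 = 11.1250.
Prior odds = 6.2464/11.1250 = 0.5615, so P(S) = 0.5615/(1+0.5615) ≈ 0.36.

P(S) = 0.36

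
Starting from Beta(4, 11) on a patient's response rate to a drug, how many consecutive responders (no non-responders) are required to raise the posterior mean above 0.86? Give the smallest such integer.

k = 64

After k responders and 0 non-responders the posterior is Beta(4+k, 11), with mean (4+k)/(4+11+k).
Set (4+k)/(15+k) > 0.86 and solve: k > (0.86·15 − 4)/(1 − 0.86) = 63.571.
The smallest integer exceeding 63.571 is 64, and checking k=64: (68)/(79) = 0.8608 > 0.86.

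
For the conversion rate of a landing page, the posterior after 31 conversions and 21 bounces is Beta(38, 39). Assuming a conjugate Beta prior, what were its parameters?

Beta(7, 18)

Beta is conjugate to the binomial likelihood: posterior = Beta(a+s, b+f).
So a = 38 − 31 = 7 and b = 39 − 21 = 18.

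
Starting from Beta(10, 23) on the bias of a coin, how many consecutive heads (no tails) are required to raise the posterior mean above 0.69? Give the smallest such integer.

After k heads and 0 tails the posterior is Beta(10+k, 23), with mean (10+k)/(10+23+k).
Set (10+k)/(33+k) > 0.69 and solve: k > (0.69·33 − 10)/(1 − 0.69) = 41.194.
The smallest integer exceeding 41.194 is 42.

k = 42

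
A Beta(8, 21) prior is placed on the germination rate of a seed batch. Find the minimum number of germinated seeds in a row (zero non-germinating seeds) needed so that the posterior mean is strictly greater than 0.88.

k = 147

After k germinated seeds and 0 non-germinating seeds the posterior is Beta(8+k, 21), with mean (8+k)/(8+21+k).
Set (8+k)/(29+k) > 0.88 and solve: k > (0.88·29 − 8)/(1 − 0.88) = 146.000.
The smallest integer exceeding 146.000 is 147.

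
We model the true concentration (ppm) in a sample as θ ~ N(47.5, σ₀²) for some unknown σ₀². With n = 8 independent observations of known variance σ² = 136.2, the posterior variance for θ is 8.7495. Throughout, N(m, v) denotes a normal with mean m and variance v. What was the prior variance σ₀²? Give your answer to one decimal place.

σ₀² = 18.0

Posterior precision equals prior precision plus data precision: 1/σ_n² = 1/σ₀² + n/σ².
So 1/σ₀² = 1/8.7495 − 8/136.2 = 0.114292 − 0.058737 = 0.055555.
Hence σ₀² = 1/0.055555 ≈ 18.0.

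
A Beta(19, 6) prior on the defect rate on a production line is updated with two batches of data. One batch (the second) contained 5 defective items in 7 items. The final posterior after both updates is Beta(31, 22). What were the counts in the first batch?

Sequential conjugate updates are equivalent to a single update on the pooled data, so total successes = posterior α − prior α and total failures = posterior β − prior β.
Total across both batches: 31−19=12 defective items, 22−6=16 good items.
Subtract the second batch: 12−5=7 defective items and 16−2=14 good items.

7 defective items and 14 good items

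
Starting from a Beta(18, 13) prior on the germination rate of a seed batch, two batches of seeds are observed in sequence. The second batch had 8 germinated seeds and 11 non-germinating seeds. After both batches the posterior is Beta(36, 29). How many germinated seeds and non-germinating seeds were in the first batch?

10 germinated seeds and 5 non-germinating seeds

Because Beta–binomial updating is additive in the counts, the combined data contributed (α_post−α_prior, β_post−β_prior) successes and failures.
Total across both batches: 36−18=18 germinated seeds, 29−13=16 non-germinating seeds.
Subtract the second batch: 18−8=10 germinated seeds and 16−11=5 non-germinating seeds.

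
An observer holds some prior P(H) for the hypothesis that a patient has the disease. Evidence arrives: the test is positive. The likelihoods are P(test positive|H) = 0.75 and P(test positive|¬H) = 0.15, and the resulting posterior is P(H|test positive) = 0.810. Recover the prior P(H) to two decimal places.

In odds form, posterior odds = prior odds × likelihood ratio, so prior odds = posterior odds ÷ LR.
Posterior odds = 0.810/(1−0.810) = 4.2632. LR = 0.75/0.15 = 5.0000.
Prior odds = 4.2632/5.0000 = 0.8526, so P(H) = 0.8526/(1+0.8526) ≈ 0.46.

P(H) = 0.46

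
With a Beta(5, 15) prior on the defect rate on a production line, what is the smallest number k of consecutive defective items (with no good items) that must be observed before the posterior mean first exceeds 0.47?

k = 9

After k defective items and 0 good items the posterior is Beta(5+k, 15), with mean (5+k)/(5+15+k).
Set (5+k)/(20+k) > 0.47 and solve: k > (0.47·20 − 5)/(1 − 0.47) = 8.302.
The smallest integer exceeding 8.302 is 9.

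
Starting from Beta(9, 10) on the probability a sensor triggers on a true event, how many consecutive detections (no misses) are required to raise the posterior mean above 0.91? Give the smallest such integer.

k = 93

After k detections and 0 misses the posterior is Beta(9+k, 10), with mean (9+k)/(9+10+k).
Set (9+k)/(19+k) > 0.91 and solve: k > (0.91·19 − 9)/(1 − 0.91) = 92.111.
The smallest integer exceeding 92.111 is 93.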